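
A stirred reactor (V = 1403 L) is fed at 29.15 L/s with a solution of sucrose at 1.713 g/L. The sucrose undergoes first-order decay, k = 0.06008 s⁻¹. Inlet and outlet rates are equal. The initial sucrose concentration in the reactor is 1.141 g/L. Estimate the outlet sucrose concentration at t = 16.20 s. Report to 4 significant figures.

Species balance: V dC/dt = Q C_in − Q C − k V C.
This is linear with rate a = Q/V + k = 0.0808569 s⁻¹.
C_ss = Q C_in/(Q + kV) = 0.440171 g/L; C(t) = C_ss + (C₀ − C_ss) e^(−a t).
C(16.20) = 0.440171 + (0.700829)·e^(−0.0808569·16.20) = 0.440171 + (0.700829)·0.269852 = 0.629291 g/L.

0.6293 g/L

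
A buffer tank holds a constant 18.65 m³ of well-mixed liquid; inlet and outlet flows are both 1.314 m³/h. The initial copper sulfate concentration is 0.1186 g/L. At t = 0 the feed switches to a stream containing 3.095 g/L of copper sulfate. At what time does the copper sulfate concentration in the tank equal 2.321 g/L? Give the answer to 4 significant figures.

Species balance on the tank: V dC/dt = Q(C_in − C), so τ = V/Q = 14.1933 h.
C(t) = C_in + (C₀ − C_in) e^(−t/τ). Set C = 2.321 and solve for t:
e^(−t/τ) = (C − C_in)/(C₀ − C_in) = (2.321 − 3.095)/(0.1186 − 3.095) = 0.260046
t = −τ ln(…) = 14.1933 × 1.34690 = 19.1169 h.

19.12 h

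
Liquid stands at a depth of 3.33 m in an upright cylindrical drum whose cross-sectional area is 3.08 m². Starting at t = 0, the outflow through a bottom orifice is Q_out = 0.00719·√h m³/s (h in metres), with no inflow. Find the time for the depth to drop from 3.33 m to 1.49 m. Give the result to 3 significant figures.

518 s

With no inflow, A dh/dt = −0.00719 √h.
Separate and integrate: 2(√h − √h₀) = −(0.00719/A) t.
t = 2A(√h₀ − √h)/0.00719 = 2·3.08·(√3.33 − √1.49)/0.00719
  = 6.1600 × (1.8248 − 1.2207) / 0.00719 = 517.62 s.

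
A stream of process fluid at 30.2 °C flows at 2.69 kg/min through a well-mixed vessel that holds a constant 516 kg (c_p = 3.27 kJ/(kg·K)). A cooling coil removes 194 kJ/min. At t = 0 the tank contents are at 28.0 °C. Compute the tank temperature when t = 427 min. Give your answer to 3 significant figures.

10.3 °C

Unsteady energy balance on the tank contents: M c_p dT/dt = ṁ c_p (T_in − T) − 194.
τ = M/ṁ = 191.82 min; T_ss = T_in − Q̇/(ṁ c_p) = 30.2 − 194/(2.69·3.27) = 8.1453 °C.
T approaches T_ss exponentially: T(t) = T_ss + (T₀ − T_ss) e^(−t/τ).
T(427) = 8.1453 + (19.855)·e^(−427/191.82) = 8.1453 + (19.855)·0.10796 = 10.289 °C.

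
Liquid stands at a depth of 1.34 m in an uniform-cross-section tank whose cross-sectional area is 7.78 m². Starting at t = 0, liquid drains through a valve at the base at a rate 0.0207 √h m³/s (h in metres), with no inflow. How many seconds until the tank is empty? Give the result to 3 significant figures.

With no inflow, A dh/dt = −0.0207 √h.
∫ h^(−1/2) dh = −(0.0207/A) ∫ dt, giving 2√h = 2√h₀ − (0.0207/A) t.
Set h = 0: 2√h₀ = (0.0207/A) t_empty ⇒ t_empty = 2A√h₀/0.0207.
t_empty = 2·7.78·√1.34/0.0207 = 15.560·1.1576/0.0207 = 870.15 s.

870 s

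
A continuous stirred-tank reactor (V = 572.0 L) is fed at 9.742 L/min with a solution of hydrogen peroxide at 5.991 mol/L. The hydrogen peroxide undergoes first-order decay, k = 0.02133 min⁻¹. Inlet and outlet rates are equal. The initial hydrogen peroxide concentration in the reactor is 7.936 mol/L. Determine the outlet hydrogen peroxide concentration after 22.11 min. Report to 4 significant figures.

V dC/dt = Q(C_in − C) − k V C.
dC/dt = (Q/V) C_in − (Q/V + k) C; effective rate a = Q/V + k = 0.0170315 + 0.02133 = 0.0383615 min⁻¹.
C_ss = Q C_in/(Q + kV) = 2.65984 mol/L; C(t) = C_ss + (C₀ − C_ss) e^(−a t).
C(22.11) = 2.65984 + (5.27616)·e^(−0.0383615·22.11) = 2.65984 + (5.27616)·0.428197 = 4.91908 mol/L.

4.919 mol/L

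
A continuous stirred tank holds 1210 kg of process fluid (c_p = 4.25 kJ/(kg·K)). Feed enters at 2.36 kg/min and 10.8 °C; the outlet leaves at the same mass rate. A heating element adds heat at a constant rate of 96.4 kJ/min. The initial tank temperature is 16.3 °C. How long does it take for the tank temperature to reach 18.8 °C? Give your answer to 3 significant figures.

480 min

Heat balance on the well-mixed liquid: M c_p dT/dt = ṁ c_p (T_in − T) + 96.4.
τ = M/ṁ = 512.71 min; T_ss = T_in + Q̇/(ṁ c_p) = 20.411 °C.
T(t) = T_ss + (T₀ − T_ss) e^(−t/τ). Set T = 18.8:
e^(−t/τ) = (18.8 − 20.411)/(16.3 − 20.411) = 0.39190
t = −512.71 · ln(0.39190) = 480.28 min.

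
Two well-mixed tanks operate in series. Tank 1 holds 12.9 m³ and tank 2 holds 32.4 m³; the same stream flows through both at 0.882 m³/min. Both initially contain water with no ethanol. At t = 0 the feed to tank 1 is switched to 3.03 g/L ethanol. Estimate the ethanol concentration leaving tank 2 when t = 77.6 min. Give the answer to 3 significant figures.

2.43 g/L

Each tank obeys Vᵢ dCᵢ/dt = Q(Cᵢ₋₁ − Cᵢ), so τᵢ = Vᵢ/Q.
τ₁ = 12.9/0.882 = 14.626 min; τ₂ = 32.4/0.882 = 36.735 min.
Solving the cascade with C₁(0)=C₂(0)=0 gives C₂(t) = C_in[1 − (τ₁ e^(−t/τ₁) − τ₂ e^(−t/τ₂))/(τ₁ − τ₂)].
At t = 77.6: e^(−t/τ₁) = 0.0049633, e^(−t/τ₂) = 0.12094.
C₂ = 3.03·[1 − (14.626·0.0049633 − 36.735·0.12094)/(-22.109)] = 3.03·0.80233 = 2.4311 g/L.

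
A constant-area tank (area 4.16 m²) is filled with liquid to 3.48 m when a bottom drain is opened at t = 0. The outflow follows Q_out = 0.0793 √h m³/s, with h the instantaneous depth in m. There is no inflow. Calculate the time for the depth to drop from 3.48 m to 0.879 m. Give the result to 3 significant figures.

97.4 s

A dh/dt = −Q_out = −0.0793 √h.
Separate and integrate: 2(√h − √h₀) = −(0.0793/A) t.
t = 2A(√h₀ − √h)/0.0793 = 2·4.16·(√3.48 − √0.879)/0.0793
  = 8.3200 × (1.8655 − 0.93755) / 0.0793 = 97.356 s.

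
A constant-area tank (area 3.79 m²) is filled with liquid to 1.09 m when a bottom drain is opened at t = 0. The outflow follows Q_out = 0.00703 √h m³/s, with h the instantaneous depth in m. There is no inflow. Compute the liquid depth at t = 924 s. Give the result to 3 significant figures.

0.0350 m

A dh/dt = −Q_out = −0.00703 √h.
∫ h^(−1/2) dh = −(0.00703/A) ∫ dt, giving 2√h = 2√h₀ − (0.00703/A) t.
√h = √1.09 − 0.00703·924/(2·3.79) = 1.0440 − 0.85696 = 0.18708.
h = 0.18708² = 0.034997 m.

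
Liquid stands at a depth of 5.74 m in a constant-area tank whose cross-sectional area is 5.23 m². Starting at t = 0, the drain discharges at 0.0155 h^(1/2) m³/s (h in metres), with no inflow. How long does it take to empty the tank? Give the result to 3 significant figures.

Mass balance (ρ constant): A dh/dt = −0.0155 √h.
∫ h^(−1/2) dh = −(0.0155/A) ∫ dt, giving 2√h = 2√h₀ − (0.0155/A) t.
Set h = 0: 2√h₀ = (0.0155/A) t_empty ⇒ t_empty = 2A√h₀/0.0155.
t_empty = 2·5.23·√5.74/0.0155 = 10.460·2.3958/0.0155 = 1616.8 s.

1620 s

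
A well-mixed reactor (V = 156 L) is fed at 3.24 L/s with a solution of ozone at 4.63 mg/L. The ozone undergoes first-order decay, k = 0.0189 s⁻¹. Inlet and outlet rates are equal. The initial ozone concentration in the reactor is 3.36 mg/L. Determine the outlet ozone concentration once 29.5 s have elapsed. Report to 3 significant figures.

2.71 mg/L

Species balance: V dC/dt = Q C_in − Q C − k V C.
This is linear with rate a = Q/V + k = 0.039669 s⁻¹.
C_ss = Q C_in/(Q + kV) = 2.4241 mg/L; C(t) = C_ss + (C₀ − C_ss) e^(−a t).
C(29.5) = 2.4241 + (0.93592)·e^(−0.039669·29.5) = 2.4241 + (0.93592)·0.31029 = 2.7145 mg/L.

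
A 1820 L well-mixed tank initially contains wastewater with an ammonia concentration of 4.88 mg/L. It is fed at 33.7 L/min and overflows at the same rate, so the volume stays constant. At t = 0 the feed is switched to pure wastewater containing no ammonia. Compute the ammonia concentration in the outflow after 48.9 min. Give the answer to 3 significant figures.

Unsteady species balance (constant V, well mixed): V dC/dt = Q(C_in − C).
So dC/dt = (C_in − C)/τ with τ = V/Q = 1820/33.7 = 54.006 min.
Solution: C(t) = C_in + (C₀ − C_in) e^(−t/τ).
C(48.9) = 0 + (4.88 − 0)·e^(−48.9/54.006) = 0 + (4.8800)·0.40436 = 1.9733 mg/L.

1.97 mg/L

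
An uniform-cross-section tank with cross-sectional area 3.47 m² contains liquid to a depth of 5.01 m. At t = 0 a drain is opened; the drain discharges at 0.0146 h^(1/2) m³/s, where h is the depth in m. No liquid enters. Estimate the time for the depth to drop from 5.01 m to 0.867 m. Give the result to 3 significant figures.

621 s

Unsteady balance on liquid volume: A dh/dt = −0.0146 √h.
This is separable: 2 d(√h)/dt = −0.0146/A, so √h = √h₀ − (0.0146/(2A)) t.
t = 2A(√h₀ − √h)/0.0146 = 2·3.47·(√5.01 − √0.867)/0.0146
  = 6.9400 × (2.2383 − 0.93113) / 0.0146 = 621.36 s.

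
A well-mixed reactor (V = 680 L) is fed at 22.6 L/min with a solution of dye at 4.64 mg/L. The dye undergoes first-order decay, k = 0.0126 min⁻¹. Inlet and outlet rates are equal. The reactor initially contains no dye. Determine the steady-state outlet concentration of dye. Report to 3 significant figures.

3.36 mg/L

Species balance: V dC/dt = Q C_in − Q C − k V C.
At steady state: 0 = Q C_in − (Q + kV) C_ss, so C_ss = Q C_in/(Q + kV).
C_ss = 22.6·4.64/(22.6 + 0.0126·680) = 104.86/31.168 = 3.3645 mg/L.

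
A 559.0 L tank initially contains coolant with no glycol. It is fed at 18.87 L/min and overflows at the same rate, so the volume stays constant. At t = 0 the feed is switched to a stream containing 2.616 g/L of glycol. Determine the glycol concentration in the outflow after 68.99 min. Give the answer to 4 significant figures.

Mass balance on the solute (V constant): V dC/dt = Q(C_in − C).
Time constant τ = V/Q = 559.0/18.87 = 29.6237 min.
Integrating: C(t) = C_in + (C₀ − C_in) e^(−t/τ).
C(68.99) = 2.616 + (0 − 2.616)·e^(−68.99/29.6237) = 2.616 + (-2.61600)·0.0974052 = 2.36119 g/L.

2.361 g/L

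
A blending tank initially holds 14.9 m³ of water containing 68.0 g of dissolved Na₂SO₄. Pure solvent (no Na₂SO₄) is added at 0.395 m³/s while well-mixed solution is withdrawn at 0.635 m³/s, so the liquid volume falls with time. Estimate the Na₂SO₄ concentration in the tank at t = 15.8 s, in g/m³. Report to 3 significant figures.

Let m(t) be the amount of Na₂SO₄. Volume: V(t) = V₀ + (Q_in − Q_out) t = 14.9 − 0.24000 t; V(15.8) = 11.108 m³.
No Na₂SO₄ enters, so dm/dt = −Q_out · (m/V).
dm/m = −Q_out dt/(V₀ − 0.24000 t); integrating gives ln(m/m₀) = −(Q_out/(Q_in−Q_out)) ln(V/V₀).
m = m₀ (V₀/V)^(Q_out/(Q_in−Q_out)) = 68.0 × (14.9/11.108)^(-2.6458) = 31.263 g.
C = m/V = 31.263/11.108 = 2.8145 g/m³.

2.81 g/m³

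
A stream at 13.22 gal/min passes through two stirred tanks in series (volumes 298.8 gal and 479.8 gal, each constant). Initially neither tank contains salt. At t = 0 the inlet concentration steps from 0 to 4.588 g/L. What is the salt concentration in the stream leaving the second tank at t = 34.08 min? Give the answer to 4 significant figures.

Species balance on tank i: dCᵢ/dt = (Cᵢ₋₁ − Cᵢ)/τᵢ with τᵢ = Vᵢ/Q.
τ₁ = 298.8/13.22 = 22.6021 min; τ₂ = 479.8/13.22 = 36.2935 min.
Solving the cascade with C₁(0)=C₂(0)=0 gives C₂(t) = C_in[1 − (τ₁ e^(−t/τ₁) − τ₂ e^(−t/τ₂))/(τ₁ − τ₂)].
At t = 34.08: e^(−t/τ₁) = 0.221391, e^(−t/τ₂) = 0.391014.
C₂ = 4.588·[1 − (22.6021·0.221391 − 36.2935·0.391014)/(-13.6914)] = 4.588·0.328967 = 1.50930 g/L.

1.509 g/L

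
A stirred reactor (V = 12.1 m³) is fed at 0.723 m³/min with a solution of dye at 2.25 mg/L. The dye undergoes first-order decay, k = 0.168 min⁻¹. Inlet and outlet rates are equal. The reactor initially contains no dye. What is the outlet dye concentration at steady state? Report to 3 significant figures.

0.590 mg/L

Accumulation = in − out − consumed: V dC/dt = Q C_in − Q C − k V C.
At steady state: 0 = Q C_in − (Q + kV) C_ss, so C_ss = Q C_in/(Q + kV).
C_ss = 0.723·2.25/(0.723 + 0.168·12.1) = 1.6267/2.7558 = 0.59030 mg/L.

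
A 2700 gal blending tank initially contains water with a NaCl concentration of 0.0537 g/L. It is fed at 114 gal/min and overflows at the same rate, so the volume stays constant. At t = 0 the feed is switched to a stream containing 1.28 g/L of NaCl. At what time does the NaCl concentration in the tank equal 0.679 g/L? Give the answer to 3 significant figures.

16.9 min

Unsteady species balance (constant V, well mixed): V dC/dt = Q(C_in − C), so τ = V/Q = 23.684 min.
C(t) = C_in + (C₀ − C_in) e^(−t/τ). Set C = 0.679 and solve for t:
e^(−t/τ) = (C − C_in)/(C₀ − C_in) = (0.679 − 1.28)/(0.0537 − 1.28) = 0.49009
t = −τ ln(…) = 23.684 × 0.71316 = 16.891 min.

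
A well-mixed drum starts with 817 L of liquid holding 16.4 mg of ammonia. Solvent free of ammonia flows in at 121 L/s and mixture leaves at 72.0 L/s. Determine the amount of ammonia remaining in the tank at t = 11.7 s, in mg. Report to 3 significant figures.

7.51 mg

Total volume: dV/dt = Q_in − Q_out = 49.000 L/s, so V(t) = 817 + 49.000 t and V(11.7) = 1390.3 L.
Solute balance: dm/dt = 0 − Q_out C = −Q_out m/V(t).
dm/m = −Q_out dt/(V₀ + 49.000 t); integrating gives ln(m/m₀) = −(Q_out/(Q_in−Q_out)) ln(V/V₀).
m = m₀ (V₀/V)^(Q_out/(Q_in−Q_out)) = 16.4 × (817/1390.3)^(1.4694) = 7.5090 mg.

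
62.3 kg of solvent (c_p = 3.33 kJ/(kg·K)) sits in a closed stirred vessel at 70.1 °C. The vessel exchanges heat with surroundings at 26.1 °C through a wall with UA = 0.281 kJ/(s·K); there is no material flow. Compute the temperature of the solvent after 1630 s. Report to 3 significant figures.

30.9 °C

Lumped-capacitance energy balance: M c_p dT/dt = UA(T_amb − T).
dT/dt = (T_ss − T)/τ with T_ss = T_amb = 26.100 °C, τ = M c_p/UA = 62.3·3.33/0.281 = 738.29 s.
Integrating: T(t) = T_ss + (T₀ − T_ss) e^(−t/τ).
T(1630) = 26.100 + (44.000)·0.10994 = 30.937 °C.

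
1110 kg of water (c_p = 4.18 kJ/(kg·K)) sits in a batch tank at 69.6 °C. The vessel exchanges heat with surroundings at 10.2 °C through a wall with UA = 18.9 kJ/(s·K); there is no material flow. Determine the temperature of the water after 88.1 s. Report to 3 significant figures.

Lumped-capacitance energy balance: M c_p dT/dt = UA(T_amb − T).
dT/dt = (T_ss − T)/τ with T_ss = T_amb = 10.200 °C, τ = M c_p/UA = 1110·4.18/18.9 = 245.49 s.
This is linear first-order; T(t) = T_ss + (T₀ − T_ss) e^(−t/τ).
T(88.1) = 10.200 + (59.400)·0.69846 = 51.689 °C.

51.7 °C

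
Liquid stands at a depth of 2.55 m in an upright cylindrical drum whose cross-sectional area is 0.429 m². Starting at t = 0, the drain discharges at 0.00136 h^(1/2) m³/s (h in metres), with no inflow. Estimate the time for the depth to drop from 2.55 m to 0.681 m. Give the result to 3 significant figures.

With no inflow, A dh/dt = −0.00136 √h.
This is separable: 2 d(√h)/dt = −0.00136/A, so √h = √h₀ − (0.00136/(2A)) t.
t = 2A(√h₀ − √h)/0.00136 = 2·0.429·(√2.55 − √0.681)/0.00136
  = 0.85800 × (1.5969 − 0.82523) / 0.00136 = 486.82 s.

487 s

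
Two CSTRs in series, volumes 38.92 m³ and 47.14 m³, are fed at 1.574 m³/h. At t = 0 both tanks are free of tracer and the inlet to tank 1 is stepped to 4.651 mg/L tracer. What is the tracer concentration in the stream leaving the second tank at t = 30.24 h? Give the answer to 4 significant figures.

Time constants: τᵢ = Vᵢ/Q for each well-mixed tank.
τ₁ = 38.92/1.574 = 24.7268 h; τ₂ = 47.14/1.574 = 29.9492 h.
Tank 1: C₁ = C_in(1 − e^(−t/τ₁)). Tank 2 (τ₁ ≠ τ₂): C₂ = C_in[1 − (τ₁ e^(−t/τ₁) − τ₂ e^(−t/τ₂))/(τ₁ − τ₂)].
At t = 30.24: e^(−t/τ₁) = 0.294356, e^(−t/τ₂) = 0.364324.
C₂ = 4.651·[1 − (24.7268·0.294356 − 29.9492·0.364324)/(-5.22236)] = 4.651·0.304392 = 1.41573 mg/L.

1.416 mg/L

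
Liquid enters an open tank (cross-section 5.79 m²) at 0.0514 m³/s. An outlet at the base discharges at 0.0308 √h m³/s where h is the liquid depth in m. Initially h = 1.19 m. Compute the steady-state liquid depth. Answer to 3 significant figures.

A dh/dt = Q_in − 0.0308 √h. Steady state requires inflow = outflow:
Q_in = 0.0308 √h_ss ⇒ √h_ss = 0.0514/0.0308 = 1.6688.
h_ss = 1.6688² = 2.7850 m. (Since h₀ = 1.19 m < h_ss, the level will rise toward this value.)

2.78 m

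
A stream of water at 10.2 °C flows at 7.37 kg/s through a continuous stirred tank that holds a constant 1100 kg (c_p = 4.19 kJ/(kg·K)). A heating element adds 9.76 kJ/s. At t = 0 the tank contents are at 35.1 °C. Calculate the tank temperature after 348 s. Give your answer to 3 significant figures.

12.9 °C

First-law balance (no shaft work): M c_p dT/dt = ṁ c_p (T_in − T) + 9.76.
τ = M/ṁ = 149.25 s; T_ss = T_in + Q̇/(ṁ c_p) = 10.2 + 9.76/(7.37·4.19) = 10.516 °C.
This is linear first-order; T(t) = T_ss + (T₀ − T_ss) e^(−t/τ).
T(348) = 10.516 + (24.584)·e^(−348/149.25) = 10.516 + (24.584)·0.097140 = 12.904 °C.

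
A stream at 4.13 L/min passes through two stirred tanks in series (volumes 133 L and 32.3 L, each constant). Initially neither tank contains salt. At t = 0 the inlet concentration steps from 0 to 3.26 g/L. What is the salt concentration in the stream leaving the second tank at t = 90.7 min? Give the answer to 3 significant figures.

Each tank obeys Vᵢ dCᵢ/dt = Q(Cᵢ₋₁ − Cᵢ), so τᵢ = Vᵢ/Q.
τ₁ = 133/4.13 = 32.203 min; τ₂ = 32.3/4.13 = 7.8208 min.
Tank 1: C₁ = C_in(1 − e^(−t/τ₁)). Tank 2 (τ₁ ≠ τ₂): C₂ = C_in[1 − (τ₁ e^(−t/τ₁) − τ₂ e^(−t/τ₂))/(τ₁ − τ₂)].
At t = 90.7: e^(−t/τ₁) = 0.059817, e^(−t/τ₂) = 9.1914e-06.
C₂ = 3.26·[1 − (32.203·0.059817 − 7.8208·9.1914e-06)/(24.383)] = 3.26·0.92100 = 3.0025 g/L.

3.00 g/L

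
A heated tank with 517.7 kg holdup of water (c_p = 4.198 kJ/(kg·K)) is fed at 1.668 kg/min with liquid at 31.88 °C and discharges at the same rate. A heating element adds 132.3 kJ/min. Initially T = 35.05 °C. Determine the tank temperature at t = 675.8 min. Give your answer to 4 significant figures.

48.99 °C

M c_p dT/dt = ṁ c_p (T_in − T) + Q̇.
τ = M/ṁ = 310.372 min; T_ss = T_in + Q̇/(ṁ c_p) = 31.88 + 132.3/(1.668·4.198) = 50.7739 °C.
Solution: T(t) = T_ss + (T₀ − T_ss) e^(−t/τ).
T(675.8) = 50.7739 + (-15.7239)·e^(−675.8/310.372) = 50.7739 + (-15.7239)·0.113337 = 48.9918 °C.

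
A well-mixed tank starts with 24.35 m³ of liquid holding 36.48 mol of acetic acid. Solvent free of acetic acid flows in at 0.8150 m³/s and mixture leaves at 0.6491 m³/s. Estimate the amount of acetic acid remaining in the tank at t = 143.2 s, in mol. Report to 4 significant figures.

2.541 mol

Let m(t) be the amount of acetic acid. Volume: V(t) = V₀ + (Q_in − Q_out) t = 24.35 + 0.165900 t; V(143.2) = 48.1069 m³.
No acetic acid enters, so dm/dt = −Q_out · (m/V).
dm/m = −Q_out dt/(V₀ + 0.165900 t); integrating gives ln(m/m₀) = −(Q_out/(Q_in−Q_out)) ln(V/V₀).
m = m₀ (V₀/V)^(Q_out/(Q_in−Q_out)) = 36.48 × (24.35/48.1069)^(3.91260) = 2.54137 mol.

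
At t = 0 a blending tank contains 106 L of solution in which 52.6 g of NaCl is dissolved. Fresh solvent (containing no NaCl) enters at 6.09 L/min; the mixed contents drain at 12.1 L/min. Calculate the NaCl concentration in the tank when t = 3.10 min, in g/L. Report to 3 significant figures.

Total volume: dV/dt = Q_in − Q_out = -6.0100 L/min, so V(t) = 106 − 6.0100 t and V(3.10) = 87.369 L.
No NaCl enters, so dm/dt = −Q_out · (m/V).
dm/m = −Q_out dt/(V₀ − 6.0100 t); integrating gives ln(m/m₀) = −(Q_out/(Q_in−Q_out)) ln(V/V₀).
m = m₀ (V₀/V)^(Q_out/(Q_in−Q_out)) = 52.6 × (106/87.369)^(-2.0133) = 35.643 g.
C = m/V = 35.643/87.369 = 0.40796 g/L.

0.408 g/L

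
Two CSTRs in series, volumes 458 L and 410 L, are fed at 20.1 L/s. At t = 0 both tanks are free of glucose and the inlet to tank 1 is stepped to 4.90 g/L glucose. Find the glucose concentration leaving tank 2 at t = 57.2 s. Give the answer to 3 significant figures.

3.64 g/L

Species balance on tank i: dCᵢ/dt = (Cᵢ₋₁ − Cᵢ)/τᵢ with τᵢ = Vᵢ/Q.
τ₁ = 458/20.1 = 22.786 s; τ₂ = 410/20.1 = 20.398 s.
Solving the cascade with C₁(0)=C₂(0)=0 gives C₂(t) = C_in[1 − (τ₁ e^(−t/τ₁) − τ₂ e^(−t/τ₂))/(τ₁ − τ₂)].
At t = 57.2: e^(−t/τ₁) = 0.081243, e^(−t/τ₂) = 0.060555.
C₂ = 4.90·[1 − (22.786·0.081243 − 20.398·0.060555)/(2.3881)] = 4.90·0.74205 = 3.6360 g/L.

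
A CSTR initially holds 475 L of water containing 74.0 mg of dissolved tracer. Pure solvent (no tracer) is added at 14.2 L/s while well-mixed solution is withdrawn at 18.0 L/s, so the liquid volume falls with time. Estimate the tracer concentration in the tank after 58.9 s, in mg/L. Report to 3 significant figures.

Let m(t) be the amount of tracer. Volume: V(t) = V₀ + (Q_in − Q_out) t = 475 − 3.8000 t; V(58.9) = 251.18 L.
Species balance (pure solvent in): dm/dt = −Q_out · m/V(t).
dm/m = −Q_out dt/(V₀ − 3.8000 t); integrating gives ln(m/m₀) = −(Q_out/(Q_in−Q_out)) ln(V/V₀).
m = m₀ (V₀/V)^(Q_out/(Q_in−Q_out)) = 74.0 × (475/251.18)^(-4.7368) = 3.6183 mg.
C = m/V = 3.6183/251.18 = 0.014405 mg/L.

0.0144 mg/L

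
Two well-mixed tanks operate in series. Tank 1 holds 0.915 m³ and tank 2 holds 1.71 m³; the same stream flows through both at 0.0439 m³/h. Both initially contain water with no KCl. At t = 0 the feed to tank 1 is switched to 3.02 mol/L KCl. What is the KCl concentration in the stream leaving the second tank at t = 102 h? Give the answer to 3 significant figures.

2.57 mol/L

Each tank obeys Vᵢ dCᵢ/dt = Q(Cᵢ₋₁ − Cᵢ), so τᵢ = Vᵢ/Q.
τ₁ = 0.915/0.0439 = 20.843 h; τ₂ = 1.71/0.0439 = 38.952 h.
Solving the cascade with C₁(0)=C₂(0)=0 gives C₂(t) = C_in[1 − (τ₁ e^(−t/τ₁) − τ₂ e^(−t/τ₂))/(τ₁ − τ₂)].
At t = 102: e^(−t/τ₁) = 0.0074931, e^(−t/τ₂) = 0.072905.
C₂ = 3.02·[1 − (20.843·0.0074931 − 38.952·0.072905)/(-18.109)] = 3.02·0.85181 = 2.5725 mol/L.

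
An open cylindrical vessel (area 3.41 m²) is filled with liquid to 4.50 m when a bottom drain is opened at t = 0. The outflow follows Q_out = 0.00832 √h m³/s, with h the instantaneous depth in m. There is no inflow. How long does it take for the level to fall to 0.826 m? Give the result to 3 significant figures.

994 s

With no inflow, A dh/dt = −0.00832 √h.
Separate and integrate: 2(√h − √h₀) = −(0.00832/A) t.
t = 2A(√h₀ − √h)/0.00832 = 2·3.41·(√4.50 − √0.826)/0.00832
  = 6.8200 × (2.1213 − 0.90885) / 0.00832 = 993.88 s.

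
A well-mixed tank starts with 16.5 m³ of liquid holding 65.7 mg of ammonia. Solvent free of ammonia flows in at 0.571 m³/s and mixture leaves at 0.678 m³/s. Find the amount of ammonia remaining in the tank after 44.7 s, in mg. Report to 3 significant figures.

7.51 mg

Total volume: dV/dt = Q_in − Q_out = -0.10700 m³/s, so V(t) = 16.5 − 0.10700 t and V(44.7) = 11.717 m³.
Species balance (pure solvent in): dm/dt = −Q_out · m/V(t).
Separate: dm/m = −Q_out dt/V(t) ⇒ ln(m/m₀) = −(Q_out/(Q_in−Q_out)) ln(V/V₀).
m = m₀ (V₀/V)^(Q_out/(Q_in−Q_out)) = 65.7 × (16.5/11.717)^(-6.3364) = 7.5087 mg.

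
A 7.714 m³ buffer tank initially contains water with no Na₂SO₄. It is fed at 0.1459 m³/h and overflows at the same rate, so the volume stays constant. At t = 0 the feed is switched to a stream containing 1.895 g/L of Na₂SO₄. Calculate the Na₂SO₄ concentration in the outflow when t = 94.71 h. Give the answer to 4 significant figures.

Accumulation = in − out for the solute gives V dC/dt = Q(C_in − C).
Rewrite as dC/dt + C/τ = C_in/τ, τ = V/Q = 52.8718 h.
This is linear first-order; C(t) = C_in + (C₀ − C_in) e^(−t/τ).
C(94.71) = 1.895 + (0 − 1.895)·e^(−94.71/52.8718) = 1.895 + (-1.89500)·0.166741 = 1.57903 g/L.

1.579 g/L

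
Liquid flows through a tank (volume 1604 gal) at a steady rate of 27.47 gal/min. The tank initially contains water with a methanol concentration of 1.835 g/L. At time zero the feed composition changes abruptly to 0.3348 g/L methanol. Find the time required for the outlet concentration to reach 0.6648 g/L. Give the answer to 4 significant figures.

Unsteady species balance (constant V, well mixed): V dC/dt = Q(C_in − C), so τ = V/Q = 58.3910 min.
C(t) = C_in + (C₀ − C_in) e^(−t/τ). Set C = 0.6648 and solve for t:
e^(−t/τ) = (C − C_in)/(C₀ − C_in) = (0.6648 − 0.3348)/(1.835 − 0.3348) = 0.219971
t = −τ ln(…) = 58.3910 × 1.51426 = 88.4192 min.

88.42 min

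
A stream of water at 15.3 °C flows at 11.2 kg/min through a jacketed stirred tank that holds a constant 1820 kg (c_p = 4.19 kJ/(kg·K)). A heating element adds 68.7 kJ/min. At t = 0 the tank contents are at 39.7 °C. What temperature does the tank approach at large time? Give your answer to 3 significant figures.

First-law balance (no shaft work): M c_p dT/dt = ṁ c_p (T_in − T) + 68.7.
At steady state dT/dt = 0 ⇒ T_ss = T_in + Q̇/(ṁ c_p) = 15.3 + 68.7/(11.2·4.19) = 16.764 °C.

16.8 °C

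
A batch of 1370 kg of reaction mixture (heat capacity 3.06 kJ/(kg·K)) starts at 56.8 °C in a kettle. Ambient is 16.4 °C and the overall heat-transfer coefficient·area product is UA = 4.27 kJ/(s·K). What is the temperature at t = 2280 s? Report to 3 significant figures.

20.4 °C

Unsteady energy balance on the tank contents: M c_p dT/dt = −UA(T − T_amb).
dT/dt = (T_ss − T)/τ with T_ss = T_amb = 16.400 °C, τ = M c_p/UA = 1370·3.06/4.27 = 981.78 s.
Solution: T(t) = T_ss + (T₀ − T_ss) e^(−t/τ).
T(2280) = 16.400 + (40.400)·0.098047 = 20.361 °C.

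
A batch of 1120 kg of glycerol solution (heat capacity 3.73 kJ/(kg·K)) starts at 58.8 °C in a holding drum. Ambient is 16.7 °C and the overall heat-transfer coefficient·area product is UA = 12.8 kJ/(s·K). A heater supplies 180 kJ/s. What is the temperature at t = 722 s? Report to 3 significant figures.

33.8 °C

M c_p dT/dt = −UA(T − T_amb) + Q̇.
dT/dt = (T_ss − T)/τ with T_ss = T_amb + Q̇/UA = 16.7 + 180/12.8 = 30.762 °C, τ = M c_p/UA = 1120·3.73/12.8 = 326.38 s.
This is linear first-order; T(t) = T_ss + (T₀ − T_ss) e^(−t/τ).
T(722) = 30.762 + (28.037)·0.10946 = 33.832 °C.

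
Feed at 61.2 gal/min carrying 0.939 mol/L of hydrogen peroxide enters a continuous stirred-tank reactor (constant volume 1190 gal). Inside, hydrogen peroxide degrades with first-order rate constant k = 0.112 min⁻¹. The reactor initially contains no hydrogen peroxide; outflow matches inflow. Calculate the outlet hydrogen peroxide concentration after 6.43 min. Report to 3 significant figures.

0.192 mol/L

Accumulation = in − out − consumed: V dC/dt = Q C_in − Q C − k V C.
dC/dt = (Q/V) C_in − (Q/V + k) C; effective rate a = Q/V + k = 0.051429 + 0.112 = 0.16343 min⁻¹.
C_ss = Q C_in/(Q + kV) = 0.29549 mol/L; C(t) = C_ss + (C₀ − C_ss) e^(−a t).
C(6.43) = 0.29549 + (-0.29549)·e^(−0.16343·6.43) = 0.29549 + (-0.29549)·0.34964 = 0.19217 mol/L.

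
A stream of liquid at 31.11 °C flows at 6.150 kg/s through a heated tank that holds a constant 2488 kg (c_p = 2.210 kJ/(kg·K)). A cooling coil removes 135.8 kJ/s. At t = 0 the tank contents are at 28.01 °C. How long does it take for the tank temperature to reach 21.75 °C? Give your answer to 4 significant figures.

M c_p dT/dt = ṁ c_p (T_in − T) − Q̇.
τ = M/ṁ = 404.553 s; T_ss = T_in − Q̇/(ṁ c_p) = 21.1185 °C.
T(t) = T_ss + (T₀ − T_ss) e^(−t/τ). Set T = 21.75:
e^(−t/τ) = (21.75 − 21.1185)/(28.01 − 21.1185) = 0.0916397
t = −404.553 · ln(0.0916397) = 966.837 s.

966.8 s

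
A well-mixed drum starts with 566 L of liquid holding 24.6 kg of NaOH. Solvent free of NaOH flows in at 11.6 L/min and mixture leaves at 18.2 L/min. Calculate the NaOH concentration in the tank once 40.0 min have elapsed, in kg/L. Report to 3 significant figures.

0.0144 kg/L

Let m(t) be the amount of NaOH. Volume: V(t) = V₀ + (Q_in − Q_out) t = 566 − 6.6000 t; V(40.0) = 302.00 L.
No NaOH enters, so dm/dt = −Q_out · (m/V).
dm/m = −Q_out dt/(V₀ − 6.6000 t); integrating gives ln(m/m₀) = −(Q_out/(Q_in−Q_out)) ln(V/V₀).
m = m₀ (V₀/V)^(Q_out/(Q_in−Q_out)) = 24.6 × (566/302.00)^(-2.7576) = 4.3515 kg.
C = m/V = 4.3515/302.00 = 0.014409 kg/L.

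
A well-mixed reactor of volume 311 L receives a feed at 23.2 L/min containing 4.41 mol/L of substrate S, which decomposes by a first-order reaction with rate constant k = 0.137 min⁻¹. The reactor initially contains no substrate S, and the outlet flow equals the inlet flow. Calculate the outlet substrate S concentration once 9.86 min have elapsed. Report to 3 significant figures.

V dC/dt = Q(C_in − C) − k V C.
This is linear with rate a = Q/V + k = 0.21160 min⁻¹.
C_ss = Q C_in/(Q + kV) = 1.5547 mol/L; C(t) = C_ss + (C₀ − C_ss) e^(−a t).
C(9.86) = 1.5547 + (-1.5547)·e^(−0.21160·9.86) = 1.5547 + (-1.5547)·0.12414 = 1.3617 mol/L.

1.36 mol/L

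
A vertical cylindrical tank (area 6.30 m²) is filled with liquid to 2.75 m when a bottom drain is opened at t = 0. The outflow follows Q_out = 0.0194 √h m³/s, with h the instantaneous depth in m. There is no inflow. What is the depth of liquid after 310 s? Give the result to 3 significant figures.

1.39 m

A dh/dt = −Q_out = −0.0194 √h.
This is separable: 2 d(√h)/dt = −0.0194/A, so √h = √h₀ − (0.0194/(2A)) t.
√h = √2.75 − 0.0194·310/(2·6.30) = 1.6583 − 0.47730 = 1.1810.
h = 1.1810² = 1.3948 m.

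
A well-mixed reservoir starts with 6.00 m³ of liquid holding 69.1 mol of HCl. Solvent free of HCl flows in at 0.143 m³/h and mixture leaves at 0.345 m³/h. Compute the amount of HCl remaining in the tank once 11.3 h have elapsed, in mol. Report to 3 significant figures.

Total volume: dV/dt = Q_in − Q_out = -0.20200 m³/h, so V(t) = 6.00 − 0.20200 t and V(11.3) = 3.7174 m³.
No HCl enters, so dm/dt = −Q_out · (m/V).
dm/m = −Q_out dt/(V₀ − 0.20200 t); integrating gives ln(m/m₀) = −(Q_out/(Q_in−Q_out)) ln(V/V₀).
m = m₀ (V₀/V)^(Q_out/(Q_in−Q_out)) = 69.1 × (6.00/3.7174)^(-1.7079) = 30.506 mol.

30.5 mol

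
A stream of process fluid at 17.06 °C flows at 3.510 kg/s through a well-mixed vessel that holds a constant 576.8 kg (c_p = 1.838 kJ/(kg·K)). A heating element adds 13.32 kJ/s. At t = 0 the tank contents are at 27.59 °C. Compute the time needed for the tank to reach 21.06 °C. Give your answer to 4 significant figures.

M c_p dT/dt = ṁ c_p (T_in − T) + Q̇.
τ = M/ṁ = 164.330 s; T_ss = T_in + Q̇/(ṁ c_p) = 19.1247 °C.
T(t) = T_ss + (T₀ − T_ss) e^(−t/τ). Set T = 21.06:
e^(−t/τ) = (21.06 − 19.1247)/(27.59 − 19.1247) = 0.228618
t = −164.330 · ln(0.228618) = 242.503 s.

242.5 s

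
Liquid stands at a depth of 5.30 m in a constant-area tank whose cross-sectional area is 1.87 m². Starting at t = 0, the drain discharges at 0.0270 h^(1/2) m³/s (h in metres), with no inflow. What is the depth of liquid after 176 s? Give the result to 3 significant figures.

Accumulation of liquid (constant cross-section A): A dh/dt = −0.0270 √h.
Separate and integrate: 2(√h − √h₀) = −(0.0270/A) t.
√h = √5.30 − 0.0270·176/(2·1.87) = 2.3022 − 1.2706 = 1.0316.
h = 1.0316² = 1.0642 m.

1.06 m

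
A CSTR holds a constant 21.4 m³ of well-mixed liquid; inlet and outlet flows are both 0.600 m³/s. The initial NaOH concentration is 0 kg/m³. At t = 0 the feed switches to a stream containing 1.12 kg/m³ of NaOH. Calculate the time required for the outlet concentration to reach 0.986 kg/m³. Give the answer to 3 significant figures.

Species balance on the tank: V dC/dt = Q(C_in − C), so τ = V/Q = 35.667 s.
C(t) = C_in + (C₀ − C_in) e^(−t/τ). Set C = 0.986 and solve for t:
e^(−t/τ) = (C − C_in)/(C₀ − C_in) = (0.986 − 1.12)/(0 − 1.12) = 0.11964
t = −τ ln(…) = 35.667 × 2.1232 = 75.729 s.

75.7 s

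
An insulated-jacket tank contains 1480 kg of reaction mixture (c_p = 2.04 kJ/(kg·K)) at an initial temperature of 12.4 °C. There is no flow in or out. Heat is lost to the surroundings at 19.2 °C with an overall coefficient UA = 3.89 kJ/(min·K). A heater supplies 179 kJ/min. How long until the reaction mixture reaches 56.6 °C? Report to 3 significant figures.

1410 min

Lumped-capacitance energy balance: M c_p dT/dt = UA(T_amb − T) + Q̇.
τ = M c_p/UA = 776.14 min; T_ss = T_amb + Q̇/UA = 19.2 + 179/3.89 = 65.215 °C.
T(t) = T_ss + (T₀ − T_ss)e^(−t/τ); set T = 56.6:
t = −τ ln[(T − T_ss)/(T₀ − T_ss)] = −776.14 · ln(0.16312) = 1407.3 min.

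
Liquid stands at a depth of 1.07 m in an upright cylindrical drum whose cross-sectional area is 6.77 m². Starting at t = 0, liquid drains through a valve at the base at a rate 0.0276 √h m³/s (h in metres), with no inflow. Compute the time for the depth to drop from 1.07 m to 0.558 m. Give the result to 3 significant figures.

A dh/dt = −Q_out = −0.0276 √h.
This is separable: 2 d(√h)/dt = −0.0276/A, so √h = √h₀ − (0.0276/(2A)) t.
t = 2A(√h₀ − √h)/0.0276 = 2·6.77·(√1.07 − √0.558)/0.0276
  = 13.540 × (1.0344 − 0.74699) / 0.0276 = 141.00 s.

141 s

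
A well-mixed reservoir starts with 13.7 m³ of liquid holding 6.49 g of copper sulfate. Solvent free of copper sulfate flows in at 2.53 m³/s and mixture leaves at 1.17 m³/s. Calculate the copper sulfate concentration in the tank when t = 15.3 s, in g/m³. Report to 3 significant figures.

Total volume: dV/dt = Q_in − Q_out = 1.3600 m³/s, so V(t) = 13.7 + 1.3600 t and V(15.3) = 34.508 m³.
Solute balance: dm/dt = 0 − Q_out C = −Q_out m/V(t).
dm/m = −Q_out dt/(V₀ + 1.3600 t); integrating gives ln(m/m₀) = −(Q_out/(Q_in−Q_out)) ln(V/V₀).
m = m₀ (V₀/V)^(Q_out/(Q_in−Q_out)) = 6.49 × (13.7/34.508)^(0.86029) = 2.9315 g.
C = m/V = 2.9315/34.508 = 0.084952 g/m³.

0.0850 g/m³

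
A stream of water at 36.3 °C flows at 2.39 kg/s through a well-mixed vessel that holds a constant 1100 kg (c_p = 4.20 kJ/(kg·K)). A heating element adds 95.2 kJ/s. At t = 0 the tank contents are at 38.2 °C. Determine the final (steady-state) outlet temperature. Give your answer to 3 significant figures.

Heat balance on the well-mixed liquid: M c_p dT/dt = ṁ c_p (T_in − T) + 95.2.
At steady state dT/dt = 0 ⇒ T_ss = T_in + Q̇/(ṁ c_p) = 36.3 + 95.2/(2.39·4.20) = 45.784 °C.

45.8 °C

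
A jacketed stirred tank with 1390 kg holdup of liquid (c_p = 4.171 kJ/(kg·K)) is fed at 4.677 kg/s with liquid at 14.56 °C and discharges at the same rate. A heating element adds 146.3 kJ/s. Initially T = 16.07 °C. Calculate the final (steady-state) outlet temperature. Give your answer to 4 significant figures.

22.06 °C

Energy balance: M c_p dT/dt = ṁ c_p (T_in − T) + 146.3.
At steady state dT/dt = 0 ⇒ T_ss = T_in + Q̇/(ṁ c_p) = 14.56 + 146.3/(4.677·4.171) = 22.0596 °C.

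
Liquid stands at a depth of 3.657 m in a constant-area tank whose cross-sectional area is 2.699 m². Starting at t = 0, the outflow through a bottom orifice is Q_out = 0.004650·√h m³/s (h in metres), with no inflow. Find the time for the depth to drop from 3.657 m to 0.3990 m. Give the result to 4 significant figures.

1487 s

With no inflow, A dh/dt = −0.004650 √h.
∫ h^(−1/2) dh = −(0.004650/A) ∫ dt, giving 2√h = 2√h₀ − (0.004650/A) t.
t = 2A(√h₀ − √h)/0.004650 = 2·2.699·(√3.657 − √0.3990)/0.004650
  = 5.39800 × (1.91233 − 0.631664) / 0.004650 = 1486.67 s.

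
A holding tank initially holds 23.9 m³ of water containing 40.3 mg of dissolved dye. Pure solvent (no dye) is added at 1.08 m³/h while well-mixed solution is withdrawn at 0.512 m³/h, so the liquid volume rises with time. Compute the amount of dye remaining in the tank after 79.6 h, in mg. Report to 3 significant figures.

15.5 mg

Total volume: dV/dt = Q_in − Q_out = 0.56800 m³/h, so V(t) = 23.9 + 0.56800 t and V(79.6) = 69.113 m³.
No dye enters, so dm/dt = −Q_out · (m/V).
Separate: dm/m = −Q_out dt/V(t) ⇒ ln(m/m₀) = −(Q_out/(Q_in−Q_out)) ln(V/V₀).
m = m₀ (V₀/V)^(Q_out/(Q_in−Q_out)) = 40.3 × (23.9/69.113)^(0.90141) = 15.474 mg.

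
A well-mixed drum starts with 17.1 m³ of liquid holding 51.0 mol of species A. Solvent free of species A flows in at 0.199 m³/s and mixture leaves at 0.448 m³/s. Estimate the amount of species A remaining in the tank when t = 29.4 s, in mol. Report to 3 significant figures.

Total volume: dV/dt = Q_in − Q_out = -0.24900 m³/s, so V(t) = 17.1 − 0.24900 t and V(29.4) = 9.7794 m³.
Species balance (pure solvent in): dm/dt = −Q_out · m/V(t).
dm/m = −Q_out dt/(V₀ − 0.24900 t); integrating gives ln(m/m₀) = −(Q_out/(Q_in−Q_out)) ln(V/V₀).
m = m₀ (V₀/V)^(Q_out/(Q_in−Q_out)) = 51.0 × (17.1/9.7794)^(-1.7992) = 18.661 mol.

18.7 mol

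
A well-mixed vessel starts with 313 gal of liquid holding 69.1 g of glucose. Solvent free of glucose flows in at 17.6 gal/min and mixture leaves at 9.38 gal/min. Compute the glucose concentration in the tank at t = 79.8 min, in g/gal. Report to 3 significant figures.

Let m(t) be the amount of glucose. Volume: V(t) = V₀ + (Q_in − Q_out) t = 313 + 8.2200 t; V(79.8) = 968.96 gal.
Solute balance: dm/dt = 0 − Q_out C = −Q_out m/V(t).
dm/m = −Q_out dt/(V₀ + 8.2200 t); integrating gives ln(m/m₀) = −(Q_out/(Q_in−Q_out)) ln(V/V₀).
m = m₀ (V₀/V)^(Q_out/(Q_in−Q_out)) = 69.1 × (313/968.96)^(1.1411) = 19.031 g.
C = m/V = 19.031/968.96 = 0.019641 g/gal.

0.0196 g/gal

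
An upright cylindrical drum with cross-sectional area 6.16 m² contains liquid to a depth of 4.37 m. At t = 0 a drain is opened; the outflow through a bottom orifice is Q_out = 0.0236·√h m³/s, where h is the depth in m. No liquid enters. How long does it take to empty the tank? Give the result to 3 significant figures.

1090 s

With no inflow, A dh/dt = −0.0236 √h.
∫ h^(−1/2) dh = −(0.0236/A) ∫ dt, giving 2√h = 2√h₀ − (0.0236/A) t.
Set h = 0: 2√h₀ = (0.0236/A) t_empty ⇒ t_empty = 2A√h₀/0.0236.
t_empty = 2·6.16·√4.37/0.0236 = 12.320·2.0905/0.0236 = 1091.3 s.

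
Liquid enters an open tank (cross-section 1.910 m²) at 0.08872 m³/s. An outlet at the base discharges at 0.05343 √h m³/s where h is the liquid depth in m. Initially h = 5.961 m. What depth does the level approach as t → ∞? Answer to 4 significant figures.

2.757 m

Volume balance on the tank: A dh/dt = Q_in − 0.05343 √h. At steady state dh/dt = 0:
Q_in = 0.05343 √h_ss ⇒ √h_ss = 0.08872/0.05343 = 1.66049.
h_ss = 1.66049² = 2.75723 m. (Since h₀ = 5.961 m > h_ss, the level will fall toward this value.)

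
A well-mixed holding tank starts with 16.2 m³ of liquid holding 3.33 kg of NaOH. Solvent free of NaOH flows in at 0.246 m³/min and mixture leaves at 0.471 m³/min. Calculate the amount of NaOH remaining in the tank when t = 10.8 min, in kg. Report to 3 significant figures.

2.37 kg

Let m(t) be the amount of NaOH. Volume: V(t) = V₀ + (Q_in − Q_out) t = 16.2 − 0.22500 t; V(10.8) = 13.770 m³.
Solute balance: dm/dt = 0 − Q_out C = −Q_out m/V(t).
Separate: dm/m = −Q_out dt/V(t) ⇒ ln(m/m₀) = −(Q_out/(Q_in−Q_out)) ln(V/V₀).
m = m₀ (V₀/V)^(Q_out/(Q_in−Q_out)) = 3.33 × (16.2/13.770)^(-2.0933) = 2.3697 kg.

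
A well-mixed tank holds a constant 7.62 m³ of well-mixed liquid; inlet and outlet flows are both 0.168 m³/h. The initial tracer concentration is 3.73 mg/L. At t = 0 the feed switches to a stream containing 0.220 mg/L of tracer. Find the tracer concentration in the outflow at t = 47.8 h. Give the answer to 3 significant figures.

1.44 mg/L

Mass balance on the solute (V constant): V dC/dt = Q(C_in − C).
So dC/dt = (C_in − C)/τ with τ = V/Q = 7.62/0.168 = 45.357 h.
Integrating: C(t) = C_in + (C₀ − C_in) e^(−t/τ).
C(47.8) = 0.220 + (3.73 − 0.220)·e^(−47.8/45.357) = 0.220 + (3.5100)·0.34859 = 1.4436 mg/L.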